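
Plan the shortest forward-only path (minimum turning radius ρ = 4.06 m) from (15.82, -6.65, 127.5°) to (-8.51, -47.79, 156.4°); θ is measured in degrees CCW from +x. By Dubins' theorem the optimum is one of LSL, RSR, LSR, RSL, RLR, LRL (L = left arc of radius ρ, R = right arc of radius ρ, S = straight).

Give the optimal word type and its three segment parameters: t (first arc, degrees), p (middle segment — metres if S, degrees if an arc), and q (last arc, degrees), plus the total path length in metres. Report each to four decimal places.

LSR: t = 125.0691°, p = 39.1796 m, q = 96.1691°, L = 54.8566 m

Let ψ = atan2(Δy, Δx) = atan2(-41.14, -24.33) = -120.5999° be the start→goal bearing.
Normalize: d = |goal − start| / ρ = 47.795905/4.06 = 11.772390, α = (θ_start − ψ) mod 360° = 248.0999° = 4.330160 rad, β = (θ_goal − ψ) mod 360° = 276.9999° = 4.834560 rad.
Common terms: sin α = -0.927835, cos α = -0.372990, sin β = -0.992546, cos β = 0.121867, cos(α−β) = 0.875465, d² = 138.589173. Work in radians in the unit-radius frame; every candidate has L = ρ·(t + p + q).
LSL: p² = 2 + d² − 2cos(α−β) + 2d(sin α − sin β) = 140.361852; p = √p² = 11.847441; φ = atan2(cos β − cos α, d + sin α − sin β) = 0.041781 rad; t = (φ − α) mod 2π = 1.994807 rad, q = (β − φ) mod 2π = 4.792778 rad → L = 4.06·(1.994807 + 11.847441 + 4.792778) = 4.06·18.635026 = 75.658206 m
RSR: p² = 2 + d² − 2cos(α−β) + 2d(sin β − sin α) = 137.314637; p = √p² = 11.718133; φ = atan2(cos α − cos β, d − sin α + sin β) = -0.042243 rad; t = (α − φ) mod 2π = 4.372402 rad, q = (φ − β) mod 2π = 1.406383 rad → L = 4.06·(4.372402 + 11.718133 + 1.406383) = 4.06·17.496918 = 71.037487 m
LSR: p² = d² − 2 + 2cos(α−β) + 2d(sin α + sin β) = 93.125134; p = √p² = 9.650136; φ = atan2(−cos α − cos β, d + sin α + sin β) − atan2(−2, p) = 0.229842 rad; t = (φ − α) mod 2π = 2.182868 rad, q = (φ − β) mod 2π = 1.678467 rad → L = 4.06·(2.182868 + 9.650136 + 1.678467) = 4.06·13.511471 = 54.856574 m
RSL: p² = d² − 2 + 2cos(α−β) − 2d(sin α + sin β) = 183.555071; p = √p² = 13.548250; φ = atan2(cos α + cos β, d − sin α − sin β) − atan2(2, p) = -0.164900 rad; t = (α − φ) mod 2π = 4.495059 rad, q = (β − φ) mod 2π = 4.999460 rad → L = 4.06·(4.495059 + 13.548250 + 4.999460) = 4.06·23.042769 = 93.553641 m
RLR: c = (6 − d² + 2cos(α−β) + 2d(sin α − sin β))/8 = -16.164330, |c| > 1 → infeasible
LRL: c = (6 − d² + 2cos(α−β) − 2d(sin α − sin β))/8 = -16.545231, |c| > 1 → infeasible
Shortest: LSR with L = 54.856574 m ≈ 54.8566 m
Convert LSR to answer units (arcs ×180/π): t = 2.182868·180/π = 125.0691°, p = ρ·p = 4.06·9.650136 = 39.1796 m, q = 1.678467·180/π = 96.1691°, L = 54.8566 m.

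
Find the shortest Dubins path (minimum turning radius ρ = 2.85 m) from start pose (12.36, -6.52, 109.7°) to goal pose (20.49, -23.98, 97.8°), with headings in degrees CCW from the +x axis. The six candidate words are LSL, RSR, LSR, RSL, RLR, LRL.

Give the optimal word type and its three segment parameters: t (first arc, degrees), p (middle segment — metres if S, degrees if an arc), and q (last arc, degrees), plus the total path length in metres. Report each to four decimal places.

Let ψ = atan2(Δy, Δx) = atan2(-17.46, 8.13) = -65.0316° be the start→goal bearing.
Normalize: d = |goal − start| / ρ = 19.260023/2.85 = 6.757903, α = (θ_start − ψ) mod 360° = 174.7316° = 3.049642 rad, β = (θ_goal − ψ) mod 360° = 162.8316° = 2.841948 rad.
Common terms: sin α = 0.091821, cos α = -0.995776, sin β = 0.295181, cos β = -0.955441, cos(α−β) = 0.978509, d² = 45.669252. Work in radians in the unit-radius frame; every candidate has L = ρ·(t + p + q).
LSL: p² = 2 + d² − 2cos(α−β) + 2d(sin α − sin β) = 42.963663; p = √p² = 6.554667; φ = atan2(cos β − cos α, d + sin α − sin β) = 0.006154 rad; t = (φ − α) mod 2π = 3.239697 rad, q = (β − φ) mod 2π = 2.835795 rad → L = 2.85·(3.239697 + 6.554667 + 2.835795) = 2.85·12.630158 = 35.995951 m
RSR: p² = 2 + d² − 2cos(α−β) + 2d(sin β − sin α) = 48.460805; p = √p² = 6.961380; φ = atan2(cos α − cos β, d − sin α + sin β) = -0.005794 rad; t = (α − φ) mod 2π = 3.055436 rad, q = (φ − β) mod 2π = 3.435443 rad → L = 2.85·(3.055436 + 6.961380 + 3.435443) = 2.85·13.452259 = 38.338938 m
LSR: p² = d² − 2 + 2cos(α−β) + 2d(sin α + sin β) = 50.856907; p = √p² = 7.131403; φ = atan2(−cos α − cos β, d + sin α + sin β) − atan2(−2, p) = 0.540017 rad; t = (φ − α) mod 2π = 3.773560 rad, q = (φ − β) mod 2π = 3.981255 rad → L = 2.85·(3.773560 + 7.131403 + 3.981255) = 2.85·14.886218 = 42.425721 m
RSL: p² = d² − 2 + 2cos(α−β) − 2d(sin α + sin β) = 40.395633; p = √p² = 6.355756; φ = atan2(cos α + cos β, d − sin α − sin β) − atan2(2, p) = -0.602065 rad; t = (α − φ) mod 2π = 3.651707 rad, q = (β − φ) mod 2π = 3.444013 rad → L = 2.85·(3.651707 + 6.355756 + 3.444013) = 2.85·13.451476 = 38.336706 m
RLR: c = (6 − d² + 2cos(α−β) + 2d(sin α − sin β))/8 = -5.057601, |c| > 1 → infeasible
LRL: c = (6 − d² + 2cos(α−β) − 2d(sin α − sin β))/8 = -4.370458, |c| > 1 → infeasible
Shortest: LSL with L = 35.995951 m ≈ 35.9960 m
Convert LSL to answer units (arcs ×180/π): t = 3.239697·180/π = 185.6209°, p = ρ·p = 2.85·6.554667 = 18.6808 m, q = 2.835795·180/π = 162.4791°, L = 35.9960 m.

LSL: t = 185.6209°, p = 18.6808 m, q = 162.4791°, L = 35.9960 m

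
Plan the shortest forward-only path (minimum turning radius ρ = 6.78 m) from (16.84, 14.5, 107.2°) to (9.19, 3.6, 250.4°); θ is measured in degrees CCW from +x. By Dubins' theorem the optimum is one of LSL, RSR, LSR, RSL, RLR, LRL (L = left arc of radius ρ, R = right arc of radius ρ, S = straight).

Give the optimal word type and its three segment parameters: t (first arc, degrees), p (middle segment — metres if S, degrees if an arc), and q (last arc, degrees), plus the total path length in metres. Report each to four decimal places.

Let ψ = atan2(Δy, Δx) = atan2(-10.90, -7.65) = -125.0625° be the start→goal bearing.
Normalize: d = |goal − start| / ρ = 13.316625/6.78 = 1.964104, α = (θ_start − ψ) mod 360° = 232.2625° = 4.053746 rad, β = (θ_goal − ψ) mod 360° = 15.4625° = 0.269872 rad.
Common terms: sin α = -0.790823, cos α = -0.612045, sin β = 0.266608, cos β = 0.963805, cos(α−β) = -0.800731, d² = 3.857704. Work in radians in the unit-radius frame; every candidate has L = ρ·(t + p + q).
LSL: p² = 2 + d² − 2cos(α−β) + 2d(sin α − sin β) = 3.305358; p = √p² = 1.818064; φ = atan2(cos β − cos α, d + sin α − sin β) = 1.048695 rad; t = (φ − α) mod 2π = 3.278135 rad, q = (β − φ) mod 2π = 5.504362 rad → L = 6.78·(3.278135 + 1.818064 + 5.504362) = 6.78·10.600561 = 71.871804 m
RSR: p² = 2 + d² − 2cos(α−β) + 2d(sin β − sin α) = 11.612977; p = √p² = 3.407782; φ = atan2(cos α − cos β, d − sin α + sin β) = -0.480730 rad; t = (α − φ) mod 2π = 4.534476 rad, q = (φ − β) mod 2π = 5.532583 rad → L = 6.78·(4.534476 + 3.407782 + 5.532583) = 6.78·13.474841 = 91.359421 m
LSR: p² = d² − 2 + 2cos(α−β) + 2d(sin α + sin β) = -1.802985 < 0 → infeasible
RSL: p² = d² − 2 + 2cos(α−β) − 2d(sin α + sin β) = 2.315469; p = √p² = 1.521666; φ = atan2(cos α + cos β, d − sin α − sin β) − atan2(2, p) = -0.779964 rad; t = (α − φ) mod 2π = 4.833709 rad, q = (β − φ) mod 2π = 1.049836 rad → L = 6.78·(4.833709 + 1.521666 + 1.049836) = 6.78·7.405211 = 50.207334 m
RLR: c = (6 − d² + 2cos(α−β) + 2d(sin α − sin β))/8 = -0.451622; p = 2π − arccos c = 4.243806 rad; φ = atan2(cos α − cos β, d − sin α + sin β) = -0.480730 rad; t = (α − φ + p/2) mod 2π = 0.373194 rad, q = (α − β − t + p) mod 2π = 1.371301 rad → L = 6.78·(0.373194 + 4.243806 + 1.371301) = 6.78·5.988301 = 40.600683 m
LRL: c = (6 − d² + 2cos(α−β) − 2d(sin α − sin β))/8 = 0.586830; p = 2π − arccos c = 5.339528 rad; φ = atan2(cos β − cos α, d + sin α − sin β) = 1.048695 rad; t = (φ − α + p/2) mod 2π = 5.947899 rad, q = (β − α − t + p) mod 2π = 1.890940 rad → L = 6.78·(5.947899 + 5.339528 + 1.890940) = 6.78·13.178367 = 89.349327 m
Shortest: RLR with L = 40.600683 m ≈ 40.6007 m
Convert RLR to answer units (arcs ×180/π): t = 0.373194·180/π = 21.3824°, p = 4.243806·180/π = 243.1522°, q = 1.371301·180/π = 78.5698°, L = 40.6007 m.

RLR: t = 21.3824°, p = 243.1522°, q = 78.5698°, L = 40.6007 m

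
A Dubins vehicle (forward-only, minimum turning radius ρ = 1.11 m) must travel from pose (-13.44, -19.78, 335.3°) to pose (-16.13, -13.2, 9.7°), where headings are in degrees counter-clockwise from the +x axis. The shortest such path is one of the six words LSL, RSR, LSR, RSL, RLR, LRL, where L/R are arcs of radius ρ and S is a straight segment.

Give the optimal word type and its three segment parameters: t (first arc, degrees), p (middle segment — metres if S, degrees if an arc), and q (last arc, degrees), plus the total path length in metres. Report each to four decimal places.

LSR: t = 172.6426°, p = 4.8909 m, q = 138.2426°, L = 10.9137 m

Let ψ = atan2(Δy, Δx) = atan2(6.58, -2.69) = 112.2355° be the start→goal bearing.
Normalize: d = |goal − start| / ρ = 7.108622/1.11 = 6.404164, α = (θ_start − ψ) mod 360° = 223.0645° = 3.893211 rad, β = (θ_goal − ψ) mod 360° = 257.4645° = 4.493604 rad.
Common terms: sin α = -0.682822, cos α = -0.730585, sin β = -0.976162, cos β = -0.217044, cos(α−β) = 0.825113, d² = 41.013311. Work in radians in the unit-radius frame; every candidate has L = ρ·(t + p + q).
LSL: p² = 2 + d² − 2cos(α−β) + 2d(sin α − sin β) = 45.120280; p = √p² = 6.717163; φ = atan2(cos β − cos α, d + sin α − sin β) = 0.076527 rad; t = (φ − α) mod 2π = 2.466501 rad, q = (β − φ) mod 2π = 4.417077 rad → L = 1.11·(2.466501 + 6.717163 + 4.417077) = 1.11·13.600742 = 15.096823 m
RSR: p² = 2 + d² − 2cos(α−β) + 2d(sin β − sin α) = 37.605887; p = √p² = 6.132364; φ = atan2(cos α − cos β, d − sin α + sin β) = -0.083841 rad; t = (α − φ) mod 2π = 3.977052 rad, q = (φ − β) mod 2π = 1.705740 rad → L = 1.11·(3.977052 + 6.132364 + 1.705740) = 1.11·11.815156 = 13.114823 m
LSR: p² = d² − 2 + 2cos(α−β) + 2d(sin α + sin β) = 19.414733; p = √p² = 4.406215; φ = atan2(−cos α − cos β, d + sin α + sin β) − atan2(−2, p) = 0.623206 rad; t = (φ − α) mod 2π = 3.013181 rad, q = (φ − β) mod 2π = 2.412788 rad → L = 1.11·(3.013181 + 4.406215 + 2.412788) = 1.11·9.832184 = 10.913724 m
RSL: p² = d² − 2 + 2cos(α−β) − 2d(sin α + sin β) = 61.912342; p = √p² = 7.868440; φ = atan2(cos α + cos β, d − sin α − sin β) − atan2(2, p) = -0.365898 rad; t = (α − φ) mod 2π = 4.259109 rad, q = (β − φ) mod 2π = 4.859502 rad → L = 1.11·(4.259109 + 7.868440 + 4.859502) = 1.11·16.987051 = 18.855626 m
RLR: c = (6 − d² + 2cos(α−β) + 2d(sin α − sin β))/8 = -3.700736, |c| > 1 → infeasible
LRL: c = (6 − d² + 2cos(α−β) − 2d(sin α − sin β))/8 = -4.640035, |c| > 1 → infeasible
Shortest: LSR with L = 10.913724 m ≈ 10.9137 m
Convert LSR to answer units (arcs ×180/π): t = 3.013181·180/π = 172.6426°, p = ρ·p = 1.11·4.406215 = 4.8909 m, q = 2.412788·180/π = 138.2426°, L = 10.9137 m.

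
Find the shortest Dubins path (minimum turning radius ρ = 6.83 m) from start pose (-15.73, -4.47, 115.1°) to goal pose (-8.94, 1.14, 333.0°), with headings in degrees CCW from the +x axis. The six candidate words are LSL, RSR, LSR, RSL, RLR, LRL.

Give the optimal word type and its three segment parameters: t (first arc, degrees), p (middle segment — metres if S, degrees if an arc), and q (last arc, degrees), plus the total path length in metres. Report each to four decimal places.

Let ψ = atan2(Δy, Δx) = atan2(5.61, 6.79) = 39.5640° be the start→goal bearing.
Normalize: d = |goal − start| / ρ = 8.807735/6.83 = 1.289566, α = (θ_start − ψ) mod 360° = 75.5360° = 1.318351 rad, β = (θ_goal − ψ) mod 360° = 293.4360° = 5.121424 rad.
Common terms: sin α = 0.968305, cos α = 0.249772, sin β = -0.917505, cos β = 0.397724, cos(α−β) = -0.789084, d² = 1.662980. Work in radians in the unit-radius frame; every candidate has L = ρ·(t + p + q).
LSL: p² = 2 + d² − 2cos(α−β) + 2d(sin α − sin β) = 10.104900; p = √p² = 3.178821; φ = atan2(cos β − cos α, d + sin α − sin β) = 0.046560 rad; t = (φ − α) mod 2π = 5.011394 rad, q = (β − φ) mod 2π = 5.074864 rad → L = 6.83·(5.011394 + 3.178821 + 5.074864) = 6.83·13.265078 = 90.600485 m
RSR: p² = 2 + d² − 2cos(α−β) + 2d(sin β − sin α) = 0.377396; p = √p² = 0.614326; φ = atan2(cos α − cos β, d − sin α + sin β) = -2.898365 rad; t = (α − φ) mod 2π = 4.216717 rad, q = (φ − β) mod 2π = 4.546581 rad → L = 6.83·(4.216717 + 0.614326 + 4.546581) = 6.83·9.377624 = 64.049173 m
LSR: p² = d² − 2 + 2cos(α−β) + 2d(sin α + sin β) = -1.784169 < 0 → infeasible
RSL: p² = d² − 2 + 2cos(α−β) − 2d(sin α + sin β) = -2.046207 < 0 → infeasible
RLR: c = (6 − d² + 2cos(α−β) + 2d(sin α − sin β))/8 = 0.952825; p = 2π − arccos c = 5.974802 rad; φ = atan2(cos α − cos β, d − sin α + sin β) = -2.898365 rad; t = (α − φ + p/2) mod 2π = 0.920932 rad, q = (α − β − t + p) mod 2π = 1.250797 rad → L = 6.83·(0.920932 + 5.974802 + 1.250797) = 6.83·8.146531 = 55.640807 m
LRL: c = (6 − d² + 2cos(α−β) − 2d(sin α − sin β))/8 = -0.263113; p = 2π − arccos c = 4.446142 rad; φ = atan2(cos β − cos α, d + sin α − sin β) = 0.046560 rad; t = (φ − α + p/2) mod 2π = 0.951279 rad, q = (β − α − t + p) mod 2π = 1.014750 rad → L = 6.83·(0.951279 + 4.446142 + 1.014750) = 6.83·6.412171 = 43.795128 m
Shortest: LRL with L = 43.795128 m ≈ 43.7951 m
Convert LRL to answer units (arcs ×180/π): t = 0.951279·180/π = 54.5043°, p = 4.446142·180/π = 254.7452°, q = 1.014750·180/π = 58.1409°, L = 43.7951 m.

LRL: t = 54.5043°, p = 254.7452°, q = 58.1409°, L = 43.7951 m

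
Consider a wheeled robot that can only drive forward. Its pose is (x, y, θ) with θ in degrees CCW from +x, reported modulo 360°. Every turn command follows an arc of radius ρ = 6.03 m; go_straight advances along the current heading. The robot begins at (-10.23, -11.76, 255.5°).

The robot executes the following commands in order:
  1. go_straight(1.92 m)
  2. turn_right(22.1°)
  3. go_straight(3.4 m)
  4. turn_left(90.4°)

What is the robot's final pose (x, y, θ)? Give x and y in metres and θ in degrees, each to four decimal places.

set_pose: (x, y, θ) = (-10.2300, -11.7600, 255.5000°), ρ = 6.03
go_straight(1.92): x += 1.92·cos θ, y += 1.92·sin θ → (-10.7107, -13.6188, 255.5000°)
turn_right(22.1°): centre at ρ to the right, rotate −22.1° → (-11.7077, -15.7043, 233.4000°)
go_straight(3.4): x += 3.4·cos θ, y += 3.4·sin θ → (-13.7348, -18.4339, 233.4000°)
turn_left(90.4°): centre at ρ to the left, rotate +90.4° → (-12.4552, -26.8951, 323.8000°)

(-12.4552, -26.8951, 323.8000°)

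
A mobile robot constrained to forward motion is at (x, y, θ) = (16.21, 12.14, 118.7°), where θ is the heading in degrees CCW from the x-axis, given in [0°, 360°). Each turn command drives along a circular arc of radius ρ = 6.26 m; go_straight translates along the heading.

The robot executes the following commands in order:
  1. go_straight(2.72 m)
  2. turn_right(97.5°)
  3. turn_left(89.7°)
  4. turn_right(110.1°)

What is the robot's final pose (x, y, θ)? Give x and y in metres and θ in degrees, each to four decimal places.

set_pose: (x, y, θ) = (16.2100, 12.1400, 118.7000°), ρ = 6.26
go_straight(2.72): x += 2.72·cos θ, y += 2.72·sin θ → (14.9038, 14.5258, 118.7000°)
turn_right(97.5°): centre at ρ to the right, rotate −97.5° → (18.1310, 23.3684, 21.2000°)
turn_left(89.7°): centre at ρ to the left, rotate +89.7° → (21.7153, 31.4379, 110.9000°)
turn_right(110.1°): centre at ρ to the right, rotate −110.1° → (27.4760, 39.9305, 0.8000°)

(27.4760, 39.9305, 0.8000°)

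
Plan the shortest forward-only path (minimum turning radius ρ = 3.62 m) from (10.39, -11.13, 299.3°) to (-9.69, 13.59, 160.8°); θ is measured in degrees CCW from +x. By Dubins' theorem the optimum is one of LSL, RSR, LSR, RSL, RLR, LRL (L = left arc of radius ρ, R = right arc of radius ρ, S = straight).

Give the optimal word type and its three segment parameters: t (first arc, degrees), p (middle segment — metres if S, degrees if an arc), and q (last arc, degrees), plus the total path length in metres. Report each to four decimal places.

Let ψ = atan2(Δy, Δx) = atan2(24.72, -20.08) = 129.0869° be the start→goal bearing.
Normalize: d = |goal − start| / ρ = 31.847838/3.62 = 8.797745, α = (θ_start − ψ) mod 360° = 170.2131° = 2.970779 rad, β = (θ_goal − ψ) mod 360° = 31.7131° = 0.553498 rad.
Common terms: sin α = 0.169984, cos α = -0.985447, sin β = 0.525666, cos β = 0.850691, cos(α−β) = -0.748956, d² = 77.400324. Work in radians in the unit-radius frame; every candidate has L = ρ·(t + p + q).
LSL: p² = 2 + d² − 2cos(α−β) + 2d(sin α − sin β) = 74.639823; p = √p² = 8.639434; φ = atan2(cos β − cos α, d + sin α − sin β) = 0.214163 rad; t = (φ − α) mod 2π = 3.526569 rad, q = (β − φ) mod 2π = 0.339335 rad → L = 3.62·(3.526569 + 8.639434 + 0.339335) = 3.62·12.505339 = 45.269325 m
RSR: p² = 2 + d² − 2cos(α−β) + 2d(sin β − sin α) = 87.156647; p = √p² = 9.335772; φ = atan2(cos α − cos β, d − sin α + sin β) = -0.197968 rad; t = (α − φ) mod 2π = 3.168748 rad, q = (φ − β) mod 2π = 5.531719 rad → L = 3.62·(3.168748 + 9.335772 + 5.531719) = 3.62·18.036239 = 65.291184 m
LSR: p² = d² − 2 + 2cos(α−β) + 2d(sin α + sin β) = 86.142721; p = √p² = 9.281310; φ = atan2(−cos α − cos β, d + sin α + sin β) − atan2(−2, p) = 0.226435 rad; t = (φ − α) mod 2π = 3.538841 rad, q = (φ − β) mod 2π = 5.956122 rad → L = 3.62·(3.538841 + 9.281310 + 5.956122) = 3.62·18.776273 = 67.970110 m
RSL: p² = d² − 2 + 2cos(α−β) − 2d(sin α + sin β) = 61.662104; p = √p² = 7.852522; φ = atan2(cos α + cos β, d − sin α − sin β) − atan2(2, p) = -0.266024 rad; t = (α − φ) mod 2π = 3.236803 rad, q = (β − φ) mod 2π = 0.819522 rad → L = 3.62·(3.236803 + 7.852522 + 0.819522) = 3.62·11.908847 = 43.110026 m
RLR: c = (6 − d² + 2cos(α−β) + 2d(sin α − sin β))/8 = -9.894581, |c| > 1 → infeasible
LRL: c = (6 − d² + 2cos(α−β) − 2d(sin α − sin β))/8 = -8.329978, |c| > 1 → infeasible
Shortest: RSL with L = 43.110026 m ≈ 43.1100 m
Convert RSL to answer units (arcs ×180/π): t = 3.236803·180/π = 185.4551°, p = ρ·p = 3.62·7.852522 = 28.4261 m, q = 0.819522·180/π = 46.9551°, L = 43.1100 m.

RSL: t = 185.4551°, p = 28.4261 m, q = 46.9551°, L = 43.1100 m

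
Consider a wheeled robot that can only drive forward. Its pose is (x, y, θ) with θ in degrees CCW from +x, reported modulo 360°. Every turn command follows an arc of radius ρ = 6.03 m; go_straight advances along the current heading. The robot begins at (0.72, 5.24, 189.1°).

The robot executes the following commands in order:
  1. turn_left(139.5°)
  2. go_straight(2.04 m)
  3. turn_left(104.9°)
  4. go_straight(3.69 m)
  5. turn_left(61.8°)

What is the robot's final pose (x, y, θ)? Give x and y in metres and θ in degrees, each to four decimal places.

(8.7044, 6.0472, 135.3000°)

set_pose: (x, y, θ) = (0.7200, 5.2400, 189.1000°), ρ = 6.03
turn_left(139.5°): centre at ρ to the left, rotate +139.5° → (-1.4680, -5.8610, 328.6000°)
go_straight(2.04): x += 2.04·cos θ, y += 2.04·sin θ → (0.2732, -6.9239, 328.6000°)
turn_left(104.9°): centre at ρ to the left, rotate +104.9° → (9.1966, -3.4896, 433.5000° ≡ 73.5000°)
go_straight(3.69): x += 3.69·cos θ, y += 3.69·sin θ → (10.2446, 0.0485, 73.5000°)
turn_left(61.8°): centre at ρ to the left, rotate +61.8° → (8.7044, 6.0472, 135.3000°)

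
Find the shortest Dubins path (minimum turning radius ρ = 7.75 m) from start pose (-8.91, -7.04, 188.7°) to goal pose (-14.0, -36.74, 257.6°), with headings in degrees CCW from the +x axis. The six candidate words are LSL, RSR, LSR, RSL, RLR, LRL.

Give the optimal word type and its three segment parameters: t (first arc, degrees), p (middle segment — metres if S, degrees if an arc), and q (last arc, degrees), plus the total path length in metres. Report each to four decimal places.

Let ψ = atan2(Δy, Δx) = atan2(-29.70, -5.09) = -99.7249° be the start→goal bearing.
Normalize: d = |goal − start| / ρ = 30.133007/7.75 = 3.888130, α = (θ_start − ψ) mod 360° = 288.4249° = 5.033964 rad, β = (θ_goal − ψ) mod 360° = 357.3249° = 6.236496 rad.
Common terms: sin α = -0.948739, cos α = 0.316061, sin β = -0.046672, cos β = 0.998910, cos(α−β) = 0.359997, d² = 15.117554. Work in radians in the unit-radius frame; every candidate has L = ρ·(t + p + q).
LSL: p² = 2 + d² − 2cos(α−β) + 2d(sin α − sin β) = 9.382858; p = √p² = 3.063145; φ = atan2(cos β − cos α, d + sin α − sin β) = 0.224813 rad; t = (φ − α) mod 2π = 1.474034 rad, q = (β − φ) mod 2π = 6.011683 rad → L = 7.75·(1.474034 + 3.063145 + 6.011683) = 7.75·10.548862 = 81.753682 m
RSR: p² = 2 + d² − 2cos(α−β) + 2d(sin β − sin α) = 23.412263; p = √p² = 4.838622; φ = atan2(cos α − cos β, d − sin α + sin β) = -0.141597 rad; t = (α − φ) mod 2π = 5.175562 rad, q = (φ − β) mod 2π = 6.188277 rad → L = 7.75·(5.175562 + 4.838622 + 6.188277) = 7.75·16.202461 = 125.569071 m
LSR: p² = d² − 2 + 2cos(α−β) + 2d(sin α + sin β) = 6.096973; p = √p² = 2.469205; φ = atan2(−cos α − cos β, d + sin α + sin β) − atan2(−2, p) = 0.254139 rad; t = (φ − α) mod 2π = 1.503360 rad, q = (φ − β) mod 2π = 0.300828 rad → L = 7.75·(1.503360 + 2.469205 + 0.300828) = 7.75·4.273394 = 33.118801 m
RSL: p² = d² − 2 + 2cos(α−β) − 2d(sin α + sin β) = 21.578123; p = √p² = 4.645226; φ = atan2(cos α + cos β, d − sin α − sin β) − atan2(2, p) = -0.143534 rad; t = (α − φ) mod 2π = 5.177498 rad, q = (β − φ) mod 2π = 0.096845 rad → L = 7.75·(5.177498 + 4.645226 + 0.096845) = 7.75·9.919569 = 76.876660 m
RLR: c = (6 − d² + 2cos(α−β) + 2d(sin α − sin β))/8 = -1.926533, |c| > 1 → infeasible
LRL: c = (6 − d² + 2cos(α−β) − 2d(sin α − sin β))/8 = -0.172857; p = 2π − arccos c = 4.538659 rad; φ = atan2(cos β − cos α, d + sin α − sin β) = 0.224813 rad; t = (φ − α + p/2) mod 2π = 3.743364 rad, q = (β − α − t + p) mod 2π = 1.997827 rad → L = 7.75·(3.743364 + 4.538659 + 1.997827) = 7.75·10.279850 = 79.668839 m
Shortest: LSR with L = 33.118801 m ≈ 33.1188 m
Convert LSR to answer units (arcs ×180/π): t = 1.503360·180/π = 86.1362°, p = ρ·p = 7.75·2.469205 = 19.1363 m, q = 0.300828·180/π = 17.2362°, L = 33.1188 m.

LSR: t = 86.1362°, p = 19.1363 m, q = 17.2362°, L = 33.1188 m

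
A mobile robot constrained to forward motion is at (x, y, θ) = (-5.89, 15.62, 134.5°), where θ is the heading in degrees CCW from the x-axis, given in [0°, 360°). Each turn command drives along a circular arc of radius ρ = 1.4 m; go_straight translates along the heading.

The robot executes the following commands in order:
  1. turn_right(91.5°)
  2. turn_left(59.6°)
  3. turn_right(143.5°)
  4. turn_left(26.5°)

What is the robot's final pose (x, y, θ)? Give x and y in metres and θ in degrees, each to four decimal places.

set_pose: (x, y, θ) = (-5.8900, 15.6200, 134.5000°), ρ = 1.4
turn_right(91.5°): centre at ρ to the right, rotate −91.5° → (-5.8462, 17.6252, 43.0000°)
turn_left(59.6°): centre at ρ to the left, rotate +59.6° → (-5.4348, 18.9545, 102.6000°)
turn_right(143.5°): centre at ρ to the right, rotate −143.5° → (-3.1518, 20.3181, -40.9000° ≡ 319.1000°)
turn_left(26.5°): centre at ρ to the left, rotate +26.5° → (-2.5834, 20.0202, 345.6000°)

(-2.5834, 20.0202, 345.6000°)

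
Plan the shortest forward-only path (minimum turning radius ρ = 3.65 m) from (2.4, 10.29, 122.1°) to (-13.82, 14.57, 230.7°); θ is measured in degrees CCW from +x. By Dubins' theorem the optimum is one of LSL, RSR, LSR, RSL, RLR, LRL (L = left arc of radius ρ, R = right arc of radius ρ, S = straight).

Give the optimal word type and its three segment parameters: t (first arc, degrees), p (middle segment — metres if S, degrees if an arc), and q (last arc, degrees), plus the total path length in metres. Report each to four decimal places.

LSL: t = 37.1300°, p = 11.0196 m, q = 71.4700°, L = 17.9380 m

Let ψ = atan2(Δy, Δx) = atan2(4.28, -16.22) = 165.2182° be the start→goal bearing.
Normalize: d = |goal − start| / ρ = 16.775184/3.65 = 4.595941, α = (θ_start − ψ) mod 360° = 316.8818° = 5.530631 rad, β = (θ_goal − ψ) mod 360° = 65.4818° = 1.142873 rad.
Common terms: sin α = -0.683506, cos α = 0.729945, sin β = 0.909830, cos β = 0.414982, cos(α−β) = -0.318959, d² = 21.122672. Work in radians in the unit-radius frame; every candidate has L = ρ·(t + p + q).
LSL: p² = 2 + d² − 2cos(α−β) + 2d(sin α − sin β) = 9.114843; p = √p² = 3.019080; φ = atan2(cos β − cos α, d + sin α − sin β) = -0.104514 rad; t = (φ − α) mod 2π = 0.648040 rad, q = (β − φ) mod 2π = 1.247388 rad → L = 3.65·(0.648040 + 3.019080 + 1.247388) = 3.65·4.914507 = 17.937952 m
RSR: p² = 2 + d² − 2cos(α−β) + 2d(sin β − sin α) = 38.406339; p = √p² = 6.197285; φ = atan2(cos α − cos β, d − sin α + sin β) = 0.050845 rad; t = (α − φ) mod 2π = 5.479786 rad, q = (φ − β) mod 2π = 5.191157 rad → L = 3.65·(5.479786 + 6.197285 + 5.191157) = 3.65·16.868228 = 61.569032 m
LSR: p² = d² − 2 + 2cos(α−β) + 2d(sin α + sin β) = 20.565097; p = √p² = 4.534876; φ = atan2(−cos α − cos β, d + sin α + sin β) − atan2(−2, p) = 0.182257 rad; t = (φ − α) mod 2π = 0.934812 rad, q = (φ − β) mod 2π = 5.322570 rad → L = 3.65·(0.934812 + 4.534876 + 5.322570) = 3.65·10.792257 = 39.391738 m
RSL: p² = d² − 2 + 2cos(α−β) − 2d(sin α + sin β) = 16.404410; p = √p² = 4.050236; φ = atan2(cos α + cos β, d − sin α − sin β) − atan2(2, p) = -0.202415 rad; t = (α − φ) mod 2π = 5.733046 rad, q = (β − φ) mod 2π = 1.345288 rad → L = 3.65·(5.733046 + 4.050236 + 1.345288) = 3.65·11.128569 = 40.619278 m
RLR: c = (6 − d² + 2cos(α−β) + 2d(sin α − sin β))/8 = -3.800792, |c| > 1 → infeasible
LRL: c = (6 − d² + 2cos(α−β) − 2d(sin α − sin β))/8 = -0.139355; p = 2π − arccos c = 4.572579 rad; φ = atan2(cos β − cos α, d + sin α − sin β) = -0.104514 rad; t = (φ − α + p/2) mod 2π = 2.934329 rad, q = (β − α − t + p) mod 2π = 3.533677 rad → L = 3.65·(2.934329 + 4.572579 + 3.533677) = 3.65·11.040585 = 40.298134 m
Shortest: LSL with L = 17.937952 m ≈ 17.9380 m
Convert LSL to answer units (arcs ×180/π): t = 0.648040·180/π = 37.1300°, p = ρ·p = 3.65·3.019080 = 11.0196 m, q = 1.247388·180/π = 71.4700°, L = 17.9380 m.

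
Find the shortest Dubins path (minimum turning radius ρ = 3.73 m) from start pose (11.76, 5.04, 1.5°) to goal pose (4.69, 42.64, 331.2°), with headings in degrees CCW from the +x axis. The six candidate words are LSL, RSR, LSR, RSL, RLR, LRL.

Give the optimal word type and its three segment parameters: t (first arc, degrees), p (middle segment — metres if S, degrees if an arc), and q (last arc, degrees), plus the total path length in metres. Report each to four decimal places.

LSR: t = 118.0425°, p = 30.9479 m, q = 148.3425°, L = 48.2898 m

Let ψ = atan2(Δy, Δx) = atan2(37.60, -7.07) = 100.6491° be the start→goal bearing.
Normalize: d = |goal − start| / ρ = 38.258919/3.73 = 10.257083, α = (θ_start − ψ) mod 360° = 260.8509° = 4.552707 rad, β = (θ_goal − ψ) mod 360° = 230.5509° = 4.023872 rad.
Common terms: sin α = -0.987278, cos α = -0.159004, sin β = -0.772189, cos β = -0.635392, cos(α−β) = 0.863396, d² = 105.207750. Work in radians in the unit-radius frame; every candidate has L = ρ·(t + p + q).
LSL: p² = 2 + d² − 2cos(α−β) + 2d(sin α − sin β) = 101.068597; p = √p² = 10.053288; φ = atan2(cos β − cos α, d + sin α − sin β) = -0.047404 rad; t = (φ − α) mod 2π = 1.683074 rad, q = (β − φ) mod 2π = 4.071276 rad → L = 3.73·(1.683074 + 10.053288 + 4.071276) = 3.73·15.807638 = 58.962491 m
RSR: p² = 2 + d² − 2cos(α−β) + 2d(sin β − sin α) = 109.893320; p = √p² = 10.483001; φ = atan2(cos α − cos β, d − sin α + sin β) = 0.045460 rad; t = (α − φ) mod 2π = 4.507248 rad, q = (φ − β) mod 2π = 2.304772 rad → L = 3.73·(4.507248 + 10.483001 + 2.304772) = 3.73·17.295022 = 64.510430 m
LSR: p² = d² − 2 + 2cos(α−β) + 2d(sin α + sin β) = 68.840536; p = √p² = 8.297020; φ = atan2(−cos α − cos β, d + sin α + sin β) − atan2(−2, p) = 0.329752 rad; t = (φ − α) mod 2π = 2.060230 rad, q = (φ − β) mod 2π = 2.589065 rad → L = 3.73·(2.060230 + 8.297020 + 2.589065) = 3.73·12.946314 = 48.289751 m
RSL: p² = d² − 2 + 2cos(α−β) − 2d(sin α + sin β) = 141.028546; p = √p² = 11.875544; φ = atan2(cos α + cos β, d − sin α − sin β) − atan2(2, p) = -0.232860 rad; t = (α − φ) mod 2π = 4.785567 rad, q = (β − φ) mod 2π = 4.256733 rad → L = 3.73·(4.785567 + 11.875544 + 4.256733) = 3.73·20.917844 = 78.023558 m
RLR: c = (6 − d² + 2cos(α−β) + 2d(sin α − sin β))/8 = -12.736665, |c| > 1 → infeasible
LRL: c = (6 − d² + 2cos(α−β) − 2d(sin α − sin β))/8 = -11.633575, |c| > 1 → infeasible
Shortest: LSR with L = 48.289751 m ≈ 48.2898 m
Convert LSR to answer units (arcs ×180/π): t = 2.060230·180/π = 118.0425°, p = ρ·p = 3.73·8.297020 = 30.9479 m, q = 2.589065·180/π = 148.3425°, L = 48.2898 m.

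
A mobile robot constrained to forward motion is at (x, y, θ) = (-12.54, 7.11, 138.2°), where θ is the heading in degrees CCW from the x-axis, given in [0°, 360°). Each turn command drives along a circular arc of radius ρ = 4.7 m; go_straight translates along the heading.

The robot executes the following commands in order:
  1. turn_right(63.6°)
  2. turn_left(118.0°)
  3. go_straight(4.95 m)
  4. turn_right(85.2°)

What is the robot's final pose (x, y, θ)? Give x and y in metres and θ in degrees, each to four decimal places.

set_pose: (x, y, θ) = (-12.5400, 7.1100, 138.2000°), ρ = 4.7
turn_right(63.6°): centre at ρ to the right, rotate −63.6° → (-13.9385, 11.8619, 74.6000°)
turn_left(118.0°): centre at ρ to the left, rotate +118.0° → (-19.4951, 17.6968, 192.6000°)
go_straight(4.95): x += 4.95·cos θ, y += 4.95·sin θ → (-24.3259, 16.6170, 192.6000°)
turn_right(85.2°): centre at ρ to the right, rotate −85.2° → (-29.8361, 19.7983, 107.4000°)

(-29.8361, 19.7983, 107.4000°)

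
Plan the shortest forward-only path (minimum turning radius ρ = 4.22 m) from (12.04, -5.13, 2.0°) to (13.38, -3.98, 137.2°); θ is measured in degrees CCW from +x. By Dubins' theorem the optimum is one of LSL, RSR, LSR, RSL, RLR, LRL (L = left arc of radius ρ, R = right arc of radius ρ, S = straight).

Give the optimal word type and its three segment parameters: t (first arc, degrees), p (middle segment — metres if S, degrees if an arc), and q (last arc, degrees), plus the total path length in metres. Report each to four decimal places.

LRL: t = 53.4062°, p = 316.0513°, q = 37.8451°, L = 29.9990 m

Let ψ = atan2(Δy, Δx) = atan2(1.15, 1.34) = 40.6365° be the start→goal bearing.
Normalize: d = |goal − start| / ρ = 1.765814/4.22 = 0.418439, α = (θ_start − ψ) mod 360° = 321.3635° = 5.608851 rad, β = (θ_goal − ψ) mod 360° = 96.5635° = 1.685351 rad.
Common terms: sin α = -0.624377, cos α = 0.781123, sin β = 0.993446, cos β = -0.114305, cos(α−β) = -0.709571, d² = 0.175092. Work in radians in the unit-radius frame; every candidate has L = ρ·(t + p + q).
LSL: p² = 2 + d² − 2cos(α−β) + 2d(sin α − sin β) = 2.240311; p = √p² = 1.496767; φ = atan2(cos β − cos α, d + sin α − sin β) = -2.500288 rad; t = (φ − α) mod 2π = 4.457231 rad, q = (β − φ) mod 2π = 4.185640 rad → L = 4.22·(4.457231 + 1.496767 + 4.185640) = 4.22·10.139637 = 42.789270 m
RSR: p² = 2 + d² − 2cos(α−β) + 2d(sin β − sin α) = 4.948155; p = √p² = 2.224445; φ = atan2(cos α − cos β, d − sin α + sin β) = 0.414290 rad; t = (α − φ) mod 2π = 5.194562 rad, q = (φ − β) mod 2π = 5.012124 rad → L = 4.22·(5.194562 + 2.224445 + 5.012124) = 4.22·12.431130 = 52.459370 m
LSR: p² = d² − 2 + 2cos(α−β) + 2d(sin α + sin β) = -2.935184 < 0 → infeasible
RSL: p² = d² − 2 + 2cos(α−β) − 2d(sin α + sin β) = -3.552916 < 0 → infeasible
RLR: c = (6 − d² + 2cos(α−β) + 2d(sin α − sin β))/8 = 0.381481; p = 2π − arccos c = 5.103787 rad; φ = atan2(cos α − cos β, d − sin α + sin β) = 0.414290 rad; t = (α − φ + p/2) mod 2π = 1.463270 rad, q = (α − β − t + p) mod 2π = 1.280832 rad → L = 4.22·(1.463270 + 5.103787 + 1.280832) = 4.22·7.847888 = 33.118087 m
LRL: c = (6 − d² + 2cos(α−β) − 2d(sin α − sin β))/8 = 0.719961; p = 2π − arccos c = 5.516135 rad; φ = atan2(cos β − cos α, d + sin α − sin β) = -2.500288 rad; t = (φ − α + p/2) mod 2π = 0.932113 rad, q = (β − α − t + p) mod 2π = 0.660522 rad → L = 4.22·(0.932113 + 5.516135 + 0.660522) = 4.22·7.108770 = 29.999011 m
Shortest: LRL with L = 29.999011 m ≈ 29.9990 m
Convert LRL to answer units (arcs ×180/π): t = 0.932113·180/π = 53.4062°, p = 5.516135·180/π = 316.0513°, q = 0.660522·180/π = 37.8451°, L = 29.9990 m.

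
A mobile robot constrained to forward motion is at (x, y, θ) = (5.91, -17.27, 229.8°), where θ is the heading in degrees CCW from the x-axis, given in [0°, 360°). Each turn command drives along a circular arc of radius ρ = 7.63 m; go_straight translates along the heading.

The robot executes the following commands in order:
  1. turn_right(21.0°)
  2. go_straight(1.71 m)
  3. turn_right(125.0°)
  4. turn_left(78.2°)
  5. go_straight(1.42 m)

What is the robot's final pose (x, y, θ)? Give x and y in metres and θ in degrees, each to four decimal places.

set_pose: (x, y, θ) = (5.9100, -17.2700, 229.8000°), ρ = 7.63
turn_right(21.0°): centre at ρ to the right, rotate −21.0° → (3.7580, -19.0314, 208.8000°)
go_straight(1.71): x += 1.71·cos θ, y += 1.71·sin θ → (2.2595, -19.8552, 208.8000°)
turn_right(125.0°): centre at ρ to the right, rotate −125.0° → (-9.0016, -12.3449, 83.8000°)
turn_left(78.2°): centre at ρ to the left, rotate +78.2° → (-14.2292, -4.2643, 162.0000°)
go_straight(1.42): x += 1.42·cos θ, y += 1.42·sin θ → (-15.5797, -3.8255, 162.0000°)

(-15.5797, -3.8255, 162.0000°)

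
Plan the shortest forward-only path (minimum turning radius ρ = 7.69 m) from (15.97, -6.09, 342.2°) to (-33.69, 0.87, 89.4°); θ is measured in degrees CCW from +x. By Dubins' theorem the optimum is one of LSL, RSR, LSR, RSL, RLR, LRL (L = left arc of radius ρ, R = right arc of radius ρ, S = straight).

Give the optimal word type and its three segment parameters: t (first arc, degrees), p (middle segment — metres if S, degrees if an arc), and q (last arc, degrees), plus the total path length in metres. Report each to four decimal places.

RSR: t = 181.9198°, p = 42.0879 m, q = 70.8802°, L = 76.0177 m

Let ψ = atan2(Δy, Δx) = atan2(6.96, -49.66) = 172.0218° be the start→goal bearing.
Normalize: d = |goal − start| / ρ = 50.145361/7.69 = 6.520853, α = (θ_start − ψ) mod 360° = 170.1782° = 2.970170 rad, β = (θ_goal − ψ) mod 360° = 277.3782° = 4.841163 rad.
Common terms: sin α = 0.170584, cos α = -0.985343, sin β = -0.991720, cos β = 0.128418, cos(α−β) = -0.295708, d² = 42.521526. Work in radians in the unit-radius frame; every candidate has L = ρ·(t + p + q).
LSL: p² = 2 + d² − 2cos(α−β) + 2d(sin α − sin β) = 60.271373; p = √p² = 7.763464; φ = atan2(cos β − cos α, d + sin α − sin β) = 0.143959 rad; t = (φ − α) mod 2π = 3.456974 rad, q = (β − φ) mod 2π = 4.697204 rad → L = 7.69·(3.456974 + 7.763464 + 4.697204) = 7.69·15.917642 = 122.406669 m
RSR: p² = 2 + d² − 2cos(α−β) + 2d(sin β − sin α) = 29.954510; p = √p² = 5.473071; φ = atan2(cos α − cos β, d − sin α + sin β) = -0.204930 rad; t = (α − φ) mod 2π = 3.175100 rad, q = (φ − β) mod 2π = 1.237092 rad → L = 7.69·(3.175100 + 5.473071 + 1.237092) = 7.69·9.885264 = 76.017678 m
LSR: p² = d² − 2 + 2cos(α−β) + 2d(sin α + sin β) = 29.221097; p = √p² = 5.405654; φ = atan2(−cos α − cos β, d + sin α + sin β) − atan2(−2, p) = 0.503592 rad; t = (φ − α) mod 2π = 3.816608 rad, q = (φ − β) mod 2π = 1.945615 rad → L = 7.69·(3.816608 + 5.405654 + 1.945615) = 7.69·11.167876 = 85.880970 m
RSL: p² = d² − 2 + 2cos(α−β) − 2d(sin α + sin β) = 50.639122; p = √p² = 7.116117; φ = atan2(cos α + cos β, d − sin α − sin β) − atan2(2, p) = -0.390174 rad; t = (α − φ) mod 2π = 3.360344 rad, q = (β − φ) mod 2π = 5.231337 rad → L = 7.69·(3.360344 + 7.116117 + 5.231337) = 7.69·15.707798 = 120.792968 m
RLR: c = (6 − d² + 2cos(α−β) + 2d(sin α − sin β))/8 = -2.744314, |c| > 1 → infeasible
LRL: c = (6 − d² + 2cos(α−β) − 2d(sin α − sin β))/8 = -6.533922, |c| > 1 → infeasible
Shortest: RSR with L = 76.017678 m ≈ 76.0177 m
Convert RSR to answer units (arcs ×180/π): t = 3.175100·180/π = 181.9198°, p = ρ·p = 7.69·5.473071 = 42.0879 m, q = 1.237092·180/π = 70.8802°, L = 76.0177 m.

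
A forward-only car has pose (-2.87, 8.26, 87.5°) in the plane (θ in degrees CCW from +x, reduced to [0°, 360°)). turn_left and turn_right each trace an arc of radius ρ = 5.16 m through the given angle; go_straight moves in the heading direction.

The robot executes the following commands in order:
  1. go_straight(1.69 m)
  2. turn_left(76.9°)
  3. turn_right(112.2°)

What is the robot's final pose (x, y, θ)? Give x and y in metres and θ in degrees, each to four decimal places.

(-9.2533, 23.2759, 52.2000°)

set_pose: (x, y, θ) = (-2.8700, 8.2600, 87.5000°), ρ = 5.16
go_straight(1.69): x += 1.69·cos θ, y += 1.69·sin θ → (-2.7963, 9.9484, 87.5000°)
turn_left(76.9°): centre at ρ to the left, rotate +76.9° → (-6.5637, 15.1434, 164.4000°)
turn_right(112.2°): centre at ρ to the right, rotate −112.2° → (-9.2533, 23.2759, 52.2000°)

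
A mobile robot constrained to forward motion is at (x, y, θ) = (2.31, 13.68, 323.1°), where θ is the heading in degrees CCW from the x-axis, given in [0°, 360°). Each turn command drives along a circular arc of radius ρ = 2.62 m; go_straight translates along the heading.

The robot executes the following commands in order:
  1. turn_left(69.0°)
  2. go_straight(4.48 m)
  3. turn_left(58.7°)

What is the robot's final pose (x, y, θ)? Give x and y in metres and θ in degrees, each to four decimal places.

set_pose: (x, y, θ) = (2.3100, 13.6800, 323.1000°), ρ = 2.62
turn_left(69.0°): centre at ρ to the left, rotate +69.0° → (5.2754, 13.5557, 392.1000° ≡ 32.1000°)
go_straight(4.48): x += 4.48·cos θ, y += 4.48·sin θ → (9.0705, 15.9364, 32.1000°)
turn_left(58.7°): centre at ρ to the left, rotate +58.7° → (10.2980, 18.1924, 90.8000°)

(10.2980, 18.1924, 90.8000°)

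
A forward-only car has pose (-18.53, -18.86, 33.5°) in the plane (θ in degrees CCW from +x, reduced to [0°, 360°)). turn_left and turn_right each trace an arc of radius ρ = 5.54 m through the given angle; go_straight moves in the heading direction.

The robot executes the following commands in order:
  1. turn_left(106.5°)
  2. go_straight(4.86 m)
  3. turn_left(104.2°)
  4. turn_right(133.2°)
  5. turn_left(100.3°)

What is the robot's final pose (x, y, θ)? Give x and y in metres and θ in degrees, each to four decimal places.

set_pose: (x, y, θ) = (-18.5300, -18.8600, 33.5000°), ρ = 5.54
turn_left(106.5°): centre at ρ to the left, rotate +106.5° → (-18.0267, -9.9964, 140.0000°)
go_straight(4.86): x += 4.86·cos θ, y += 4.86·sin θ → (-21.7497, -6.8724, 140.0000°)
turn_left(104.2°): centre at ρ to the left, rotate +104.2° → (-30.2985, -8.7051, 244.2000°)
turn_right(133.2°): centre at ρ to the right, rotate −133.2° → (-40.4583, -8.2793, 111.0000°)
turn_left(100.3°): centre at ρ to the left, rotate +100.3° → (-48.5084, -5.5310, 211.3000°)

(-48.5084, -5.5310, 211.3000°)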